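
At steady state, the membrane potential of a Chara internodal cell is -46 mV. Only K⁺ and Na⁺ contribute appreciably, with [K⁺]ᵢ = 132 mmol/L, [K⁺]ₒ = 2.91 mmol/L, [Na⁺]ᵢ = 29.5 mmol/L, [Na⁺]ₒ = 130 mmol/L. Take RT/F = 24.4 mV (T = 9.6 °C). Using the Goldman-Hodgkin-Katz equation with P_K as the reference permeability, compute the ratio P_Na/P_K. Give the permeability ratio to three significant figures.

0.136

Let α = P_Na/P_K. GHK: Vm = 24.4·ln[(Kₒ + α·Naₒ)/(Kᵢ + α·Naᵢ)].
e^(Vm/24.4) = e^(-46.0/24.4) = 0.15179
So 0.15179·(Kᵢ + α·Naᵢ) = Kₒ + α·Naₒ → α = (0.15179·132.0 − 2.91) / (130.0 − 0.15179·29.5)
α = (20.04 − 2.91) / (130.0 − 4.478) = 17.13/125.5 = 0.1364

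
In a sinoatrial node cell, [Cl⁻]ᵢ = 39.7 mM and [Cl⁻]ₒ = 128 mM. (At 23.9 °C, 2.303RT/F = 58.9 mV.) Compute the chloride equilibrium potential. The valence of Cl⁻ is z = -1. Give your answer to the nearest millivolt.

E = (58.9/z) · log₁₀([Cl⁻]_out/[Cl⁻]_in) with z = -1.
For an anion, dividing by z = -1 reverses the sign.
= (58.9/-1) · log₁₀(128/39.7) = -58.90 · log₁₀(3.224)
= -58.90 · (0.5084) = -29.95 mV

-30 mV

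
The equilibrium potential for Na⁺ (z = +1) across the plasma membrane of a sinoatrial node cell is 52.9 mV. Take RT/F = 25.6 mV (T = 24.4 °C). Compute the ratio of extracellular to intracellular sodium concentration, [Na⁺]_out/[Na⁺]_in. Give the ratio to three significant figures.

7.90

ln([out]/[in]) = E·z/(25.6) = 52.9 × 1 / 25.6 = 2.0664
[out]/[in] = e^(2.0664) = 7.896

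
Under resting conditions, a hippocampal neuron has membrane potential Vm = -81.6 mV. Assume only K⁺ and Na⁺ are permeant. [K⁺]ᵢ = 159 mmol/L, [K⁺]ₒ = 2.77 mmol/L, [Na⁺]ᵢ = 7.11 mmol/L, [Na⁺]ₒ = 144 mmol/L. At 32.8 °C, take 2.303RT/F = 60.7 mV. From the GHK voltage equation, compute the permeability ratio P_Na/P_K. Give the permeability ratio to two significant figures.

0.031

Let α = P_Na/P_K. GHK: Vm = 60.7·log₁₀[(Kₒ + α·Naₒ)/(Kᵢ + α·Naᵢ)].
10^(Vm/60.7) = 10^(-81.6/60.7) = 0.045257
So 0.045257·(Kᵢ + α·Naᵢ) = Kₒ + α·Naₒ → α = (0.045257·159.0 − 2.77) / (144.0 − 0.045257·7.11)
α = (7.196 − 2.77) / (144.0 − 0.3218) = 4.426/143.7 = 0.0308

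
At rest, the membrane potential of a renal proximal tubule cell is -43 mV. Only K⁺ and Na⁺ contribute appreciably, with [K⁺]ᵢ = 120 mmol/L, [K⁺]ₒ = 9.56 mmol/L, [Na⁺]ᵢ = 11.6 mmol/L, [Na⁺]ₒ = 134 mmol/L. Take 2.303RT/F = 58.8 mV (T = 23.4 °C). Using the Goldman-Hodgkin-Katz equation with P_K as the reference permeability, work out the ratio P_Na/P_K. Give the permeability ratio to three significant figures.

Let α = P_Na/P_K. GHK: Vm = 58.8·log₁₀[(Kₒ + α·Naₒ)/(Kᵢ + α·Naᵢ)].
10^(Vm/58.8) = 10^(-43.0/58.8) = 0.18566
So 0.18566·(Kᵢ + α·Naᵢ) = Kₒ + α·Naₒ → α = (0.18566·120.0 − 9.56) / (134.0 − 0.18566·11.6)
α = (22.28 − 9.56) / (134.0 − 2.154) = 12.72/131.8 = 0.09647

0.0965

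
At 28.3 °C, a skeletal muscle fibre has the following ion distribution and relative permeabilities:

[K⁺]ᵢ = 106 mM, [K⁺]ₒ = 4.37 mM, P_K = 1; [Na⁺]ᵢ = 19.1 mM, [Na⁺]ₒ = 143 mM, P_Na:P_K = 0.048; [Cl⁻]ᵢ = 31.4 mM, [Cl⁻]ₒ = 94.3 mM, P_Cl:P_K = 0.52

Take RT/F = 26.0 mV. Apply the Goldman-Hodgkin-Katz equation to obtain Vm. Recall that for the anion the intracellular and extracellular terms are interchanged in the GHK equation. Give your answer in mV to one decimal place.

Vm = 26.0 · ln[(Σ P·[cation]ₒ + Σ P·[anion]ᵢ) / (Σ P·[cation]ᵢ + Σ P·[anion]ₒ)]
Numerator = 1×4.37 + 0.048×143 + 0.52×31.4 = 27.56
Denominator = 1×106 + 0.048×19.1 + 0.52×94.3 = 156
Vm = 26.0 · ln(0.17673) = 26.0 × (-1.7331) = -45.06 mV

-45.1 mV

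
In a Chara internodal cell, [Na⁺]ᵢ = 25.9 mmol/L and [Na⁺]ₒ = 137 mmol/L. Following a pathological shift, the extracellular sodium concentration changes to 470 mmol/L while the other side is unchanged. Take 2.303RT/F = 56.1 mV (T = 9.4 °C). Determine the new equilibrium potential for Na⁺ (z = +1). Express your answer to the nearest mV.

71 mV

After the shift: [Na⁺]_out = 470, [Na⁺]_in = 25.9 mmol/L.
E_new = (56.1/1)·log₁₀(470/25.9) = 56.10 · (1.2588) = 70.62 mV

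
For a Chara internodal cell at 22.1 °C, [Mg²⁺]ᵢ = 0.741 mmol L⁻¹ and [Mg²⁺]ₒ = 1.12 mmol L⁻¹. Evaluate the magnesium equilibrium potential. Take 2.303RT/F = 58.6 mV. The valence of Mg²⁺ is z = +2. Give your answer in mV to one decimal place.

E = (58.6/z) · log₁₀([Mg²⁺]_out/[Mg²⁺]_in) with z = +2.
= (58.6/2) · log₁₀(1.12/0.741) = 29.30 · log₁₀(1.511)
= 29.30 · (0.1794) = 5.26 mV

5.3 mV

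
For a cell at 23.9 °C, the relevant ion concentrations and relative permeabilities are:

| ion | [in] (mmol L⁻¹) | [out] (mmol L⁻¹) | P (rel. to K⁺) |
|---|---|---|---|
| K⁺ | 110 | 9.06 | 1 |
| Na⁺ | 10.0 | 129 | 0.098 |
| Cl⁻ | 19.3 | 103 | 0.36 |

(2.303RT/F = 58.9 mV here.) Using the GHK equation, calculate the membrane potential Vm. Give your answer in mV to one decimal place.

Vm = 58.9 · log₁₀[(Σ P·[cation]ₒ + Σ P·[anion]ᵢ) / (Σ P·[cation]ᵢ + Σ P·[anion]ₒ)]
Numerator = 1×9.06 + 0.098×129 + 0.36×19.3 = 28.65
Denominator = 1×110 + 0.098×10.0 + 0.36×103 = 148.1
Vm = 58.9 · log₁₀(0.1935) = 58.9 × (-0.7133) = -42.01 mV

-42.0 mV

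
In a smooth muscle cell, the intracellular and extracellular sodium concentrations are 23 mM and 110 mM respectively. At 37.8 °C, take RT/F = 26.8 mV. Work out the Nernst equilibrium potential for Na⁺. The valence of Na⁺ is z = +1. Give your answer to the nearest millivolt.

42 mV

E = (26.8/z) · ln([Na⁺]_out/[Na⁺]_in) with z = +1.
= (26.8/1) · ln(110/23) = 26.80 · ln(4.783)
= 26.80 · (1.5650) = 41.94 mV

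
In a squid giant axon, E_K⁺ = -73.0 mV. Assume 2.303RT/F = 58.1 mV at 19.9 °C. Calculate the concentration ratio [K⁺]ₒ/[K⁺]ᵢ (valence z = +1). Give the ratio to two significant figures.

log₁₀([out]/[in]) = E·z/(58.1) = -73.0 × 1 / 58.1 = -1.2565
[out]/[in] = 10^(-1.2565) = 0.0554

0.055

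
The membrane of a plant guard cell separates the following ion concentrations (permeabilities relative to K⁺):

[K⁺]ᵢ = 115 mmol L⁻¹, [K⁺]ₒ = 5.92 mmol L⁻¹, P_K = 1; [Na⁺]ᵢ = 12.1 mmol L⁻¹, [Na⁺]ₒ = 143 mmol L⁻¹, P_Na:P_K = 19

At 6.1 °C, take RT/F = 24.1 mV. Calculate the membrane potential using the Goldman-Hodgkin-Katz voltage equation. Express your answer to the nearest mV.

50 mV

Vm = 24.1 · ln[(Σ P·[cation]ₒ + Σ P·[anion]ᵢ) / (Σ P·[cation]ᵢ + Σ P·[anion]ₒ)]
Numerator = 1×5.92 + 19×143 = 2723
Denominator = 1×115 + 19×12.1 = 344.9
Vm = 24.1 · ln(7.8948) = 24.1 × (2.0662) = 49.80 mV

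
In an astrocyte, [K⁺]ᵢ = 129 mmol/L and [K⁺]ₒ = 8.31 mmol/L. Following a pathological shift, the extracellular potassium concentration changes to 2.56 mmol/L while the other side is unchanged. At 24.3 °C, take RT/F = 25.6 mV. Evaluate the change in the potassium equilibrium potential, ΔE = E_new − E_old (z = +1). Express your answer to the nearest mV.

-30 mV

E_old = (25.6/1)·ln(8.31/129) = -70.20 mV
E_new = (25.6/1)·ln(2.56/129) = -100.35 mV
ΔE = -100.35 − (-70.20) = -30.14 mV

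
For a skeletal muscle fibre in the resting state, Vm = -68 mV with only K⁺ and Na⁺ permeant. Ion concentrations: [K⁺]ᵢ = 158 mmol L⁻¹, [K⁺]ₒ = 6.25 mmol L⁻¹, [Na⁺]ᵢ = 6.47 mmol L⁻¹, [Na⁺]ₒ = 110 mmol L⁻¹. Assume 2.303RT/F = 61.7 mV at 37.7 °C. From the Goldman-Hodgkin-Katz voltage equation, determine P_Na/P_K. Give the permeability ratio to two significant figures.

0.057

Let α = P_Na/P_K. GHK: Vm = 61.7·log₁₀[(Kₒ + α·Naₒ)/(Kᵢ + α·Naᵢ)].
10^(Vm/61.7) = 10^(-68.0/61.7) = 0.079048
So 0.079048·(Kᵢ + α·Naᵢ) = Kₒ + α·Naₒ → α = (0.079048·158.0 − 6.25) / (110.0 − 0.079048·6.47)
α = (12.49 − 6.25) / (110.0 − 0.5114) = 6.24/109.5 = 0.05699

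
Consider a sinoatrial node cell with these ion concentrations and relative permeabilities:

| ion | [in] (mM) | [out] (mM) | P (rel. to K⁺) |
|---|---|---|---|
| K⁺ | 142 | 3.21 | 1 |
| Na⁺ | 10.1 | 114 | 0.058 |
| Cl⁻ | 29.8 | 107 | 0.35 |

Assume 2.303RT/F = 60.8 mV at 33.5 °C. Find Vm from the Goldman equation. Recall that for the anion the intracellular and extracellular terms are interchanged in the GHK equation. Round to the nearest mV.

-58 mV

Vm = 60.8 · log₁₀[(Σ P·[cation]ₒ + Σ P·[anion]ᵢ) / (Σ P·[cation]ᵢ + Σ P·[anion]ₒ)]
Numerator = 1×3.21 + 0.058×114 + 0.35×29.8 = 20.25
Denominator = 1×142 + 0.058×10.1 + 0.35×107 = 180
Vm = 60.8 · log₁₀(0.11249) = 60.8 × (-0.9489) = -57.69 mV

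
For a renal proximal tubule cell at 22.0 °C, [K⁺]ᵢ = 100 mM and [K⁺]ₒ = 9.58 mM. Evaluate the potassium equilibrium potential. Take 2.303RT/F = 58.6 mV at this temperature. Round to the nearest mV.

E = (58.6/z) · log₁₀([K⁺]_out/[K⁺]_in) with z = +1.
= (58.6/1) · log₁₀(9.58/100) = 58.60 · log₁₀(0.0958)
= 58.60 · (-1.0186) = -59.69 mV

-60 mV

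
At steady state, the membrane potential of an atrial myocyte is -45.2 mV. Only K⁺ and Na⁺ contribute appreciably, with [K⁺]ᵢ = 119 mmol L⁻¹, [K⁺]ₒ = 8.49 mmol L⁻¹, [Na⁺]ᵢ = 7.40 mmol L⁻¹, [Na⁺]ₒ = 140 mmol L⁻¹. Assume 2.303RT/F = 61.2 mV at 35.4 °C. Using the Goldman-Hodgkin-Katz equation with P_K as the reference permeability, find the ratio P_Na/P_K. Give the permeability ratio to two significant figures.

0.095

Let α = P_Na/P_K. GHK: Vm = 61.2·log₁₀[(Kₒ + α·Naₒ)/(Kᵢ + α·Naᵢ)].
10^(Vm/61.2) = 10^(-45.2/61.2) = 0.18257
So 0.18257·(Kᵢ + α·Naᵢ) = Kₒ + α·Naₒ → α = (0.18257·119.0 − 8.49) / (140.0 − 0.18257·7.4)
α = (21.73 − 8.49) / (140.0 − 1.351) = 13.24/138.6 = 0.09547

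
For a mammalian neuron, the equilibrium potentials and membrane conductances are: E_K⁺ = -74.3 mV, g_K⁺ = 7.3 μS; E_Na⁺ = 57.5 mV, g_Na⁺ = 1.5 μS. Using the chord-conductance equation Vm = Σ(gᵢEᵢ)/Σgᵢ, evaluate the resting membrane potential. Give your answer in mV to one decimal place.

Σ gᵢEᵢ = 7.3·(-74.3) + 1.5·(57.5) = -456.14
Σ gᵢ = 7.3 + 1.5 = 8.8
Vm = -456.14 / 8.8 = -51.83 mV

-51.8 mV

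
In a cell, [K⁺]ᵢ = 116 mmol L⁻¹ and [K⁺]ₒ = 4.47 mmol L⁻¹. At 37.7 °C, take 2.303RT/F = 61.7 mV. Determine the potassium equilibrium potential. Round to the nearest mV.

E = (61.7/z) · log₁₀([K⁺]_out/[K⁺]_in) with z = +1.
= (61.7/1) · log₁₀(4.47/116) = 61.70 · log₁₀(0.03853)
= 61.70 · (-1.4142) = -87.25 mV

-87 mV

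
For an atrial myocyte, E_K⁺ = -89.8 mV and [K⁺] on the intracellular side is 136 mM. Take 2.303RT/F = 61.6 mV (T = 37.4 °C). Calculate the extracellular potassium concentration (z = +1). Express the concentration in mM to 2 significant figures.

Nernst: E = (61.6/1) · log₁₀([out]/[in]), so log₁₀([out]/[in]) = -89.8 × 1 / 61.6 = -1.4578.
[out]/[in] = 10^(-1.4578) = 0.03485.
[out] = 0.03485 × 136 = 4.74 mM.

4.7 mM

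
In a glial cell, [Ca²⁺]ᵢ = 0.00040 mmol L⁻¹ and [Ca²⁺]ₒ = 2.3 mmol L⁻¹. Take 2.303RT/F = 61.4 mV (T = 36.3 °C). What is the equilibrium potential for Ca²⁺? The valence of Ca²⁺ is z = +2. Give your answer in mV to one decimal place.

115.4 mV

E = (61.4/z) · log₁₀([Ca²⁺]_out/[Ca²⁺]_in) with z = +2.
= (61.4/2) · log₁₀(2.3/0.00040) = 30.70 · log₁₀(5750)
= 30.70 · (3.7597) = 115.42 mV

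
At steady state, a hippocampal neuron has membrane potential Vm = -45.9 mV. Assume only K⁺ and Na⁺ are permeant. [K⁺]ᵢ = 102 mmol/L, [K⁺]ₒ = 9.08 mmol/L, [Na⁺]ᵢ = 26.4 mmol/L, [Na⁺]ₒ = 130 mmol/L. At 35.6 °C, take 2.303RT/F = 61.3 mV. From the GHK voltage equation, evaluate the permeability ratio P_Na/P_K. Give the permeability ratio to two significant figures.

0.073

Let α = P_Na/P_K. GHK: Vm = 61.3·log₁₀[(Kₒ + α·Naₒ)/(Kᵢ + α·Naᵢ)].
10^(Vm/61.3) = 10^(-45.9/61.3) = 0.17833
So 0.17833·(Kᵢ + α·Naᵢ) = Kₒ + α·Naₒ → α = (0.17833·102.0 − 9.08) / (130.0 − 0.17833·26.4)
α = (18.19 − 9.08) / (130.0 − 4.708) = 9.11/125.3 = 0.07271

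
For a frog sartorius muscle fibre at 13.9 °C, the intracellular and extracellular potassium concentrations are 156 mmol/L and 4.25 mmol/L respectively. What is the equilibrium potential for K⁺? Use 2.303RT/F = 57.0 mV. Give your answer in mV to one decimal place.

-89.2 mV

E = (57.0/z) · log₁₀([K⁺]_out/[K⁺]_in) with z = +1.
= (57.0/1) · log₁₀(4.25/156) = 57.00 · log₁₀(0.02724)
= 57.00 · (-1.5647) = -89.19 mV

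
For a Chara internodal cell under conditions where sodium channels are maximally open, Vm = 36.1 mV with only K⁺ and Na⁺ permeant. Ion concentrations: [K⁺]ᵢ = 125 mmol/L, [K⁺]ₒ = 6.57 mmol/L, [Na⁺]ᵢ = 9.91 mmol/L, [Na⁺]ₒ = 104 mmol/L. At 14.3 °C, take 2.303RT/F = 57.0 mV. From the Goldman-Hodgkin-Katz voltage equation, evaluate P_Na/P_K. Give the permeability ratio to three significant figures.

Let α = P_Na/P_K. GHK: Vm = 57.0·log₁₀[(Kₒ + α·Naₒ)/(Kᵢ + α·Naᵢ)].
10^(Vm/57.0) = 10^(36.1/57.0) = 4.2987
So 4.2987·(Kᵢ + α·Naᵢ) = Kₒ + α·Naₒ → α = (4.2987·125.0 − 6.57) / (104.0 − 4.2987·9.91)
α = (537.3 − 6.57) / (104.0 − 42.6) = 530.8/61.4 = 8.644

8.64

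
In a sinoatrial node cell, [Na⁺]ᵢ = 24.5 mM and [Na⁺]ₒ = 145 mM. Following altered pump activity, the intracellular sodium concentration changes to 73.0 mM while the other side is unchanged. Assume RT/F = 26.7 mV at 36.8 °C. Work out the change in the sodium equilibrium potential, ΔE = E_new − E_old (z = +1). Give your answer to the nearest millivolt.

E_old = (26.7/1)·ln(145/24.5) = 47.47 mV
E_new = (26.7/1)·ln(145/73.0) = 18.32 mV
ΔE = 18.32 − (47.47) = -29.15 mV

-29 mV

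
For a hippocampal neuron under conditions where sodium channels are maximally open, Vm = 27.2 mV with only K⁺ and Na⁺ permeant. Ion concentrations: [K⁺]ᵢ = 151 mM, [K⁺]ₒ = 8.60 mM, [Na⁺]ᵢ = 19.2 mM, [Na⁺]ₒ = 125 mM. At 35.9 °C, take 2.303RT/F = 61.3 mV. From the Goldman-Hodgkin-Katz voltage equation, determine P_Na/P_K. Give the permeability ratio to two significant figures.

Let α = P_Na/P_K. GHK: Vm = 61.3·log₁₀[(Kₒ + α·Naₒ)/(Kᵢ + α·Naᵢ)].
10^(Vm/61.3) = 10^(27.2/61.3) = 2.7779
So 2.7779·(Kᵢ + α·Naᵢ) = Kₒ + α·Naₒ → α = (2.7779·151.0 − 8.6) / (125.0 − 2.7779·19.2)
α = (419.5 − 8.6) / (125.0 − 53.34) = 410.9/71.66 = 5.733

5.7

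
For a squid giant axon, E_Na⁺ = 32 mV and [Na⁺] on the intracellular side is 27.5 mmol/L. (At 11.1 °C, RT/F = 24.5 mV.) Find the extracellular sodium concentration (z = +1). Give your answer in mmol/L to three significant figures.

Nernst: E = (24.5/1) · ln([out]/[in]), so ln([out]/[in]) = 32.0 × 1 / 24.5 = 1.3061.
[out]/[in] = e^(1.3061) = 3.692.
[out] = 3.692 × 27.5 = 101.5 mmol/L.

102 mmol/L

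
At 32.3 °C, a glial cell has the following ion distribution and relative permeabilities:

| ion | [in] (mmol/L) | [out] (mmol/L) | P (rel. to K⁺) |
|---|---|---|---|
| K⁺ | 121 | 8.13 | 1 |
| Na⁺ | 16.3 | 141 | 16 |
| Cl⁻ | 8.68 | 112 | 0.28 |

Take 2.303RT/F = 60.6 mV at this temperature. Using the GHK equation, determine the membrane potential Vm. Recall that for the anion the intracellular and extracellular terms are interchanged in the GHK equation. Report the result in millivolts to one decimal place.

Vm = 60.6 · log₁₀[(Σ P·[cation]ₒ + Σ P·[anion]ᵢ) / (Σ P·[cation]ᵢ + Σ P·[anion]ₒ)]
Numerator = 1×8.13 + 16×141 + 0.28×8.68 = 2267
Denominator = 1×121 + 16×16.3 + 0.28×112 = 413.2
Vm = 60.6 · log₁₀(5.4859) = 60.6 × (0.7392) = 44.80 mV

44.8 mV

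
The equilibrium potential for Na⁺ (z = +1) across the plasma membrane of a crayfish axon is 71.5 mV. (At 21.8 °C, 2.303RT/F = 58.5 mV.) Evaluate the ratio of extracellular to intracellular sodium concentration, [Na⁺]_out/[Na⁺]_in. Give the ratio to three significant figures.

log₁₀([out]/[in]) = E·z/(58.5) = 71.5 × 1 / 58.5 = 1.2222
[out]/[in] = 10^(1.2222) = 16.68

16.7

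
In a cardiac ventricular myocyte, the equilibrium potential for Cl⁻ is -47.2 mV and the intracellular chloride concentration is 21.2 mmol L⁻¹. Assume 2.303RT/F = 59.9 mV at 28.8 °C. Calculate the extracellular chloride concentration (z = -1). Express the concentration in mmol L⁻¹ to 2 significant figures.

130 mmol L⁻¹

Nernst: E = (59.9/-1) · log₁₀([out]/[in]), so log₁₀([out]/[in]) = -47.2 × -1 / 59.9 = 0.7880.
[out]/[in] = 10^(0.7880) = 6.137.
[out] = 6.137 × 21.2 = 130.1 mmol L⁻¹.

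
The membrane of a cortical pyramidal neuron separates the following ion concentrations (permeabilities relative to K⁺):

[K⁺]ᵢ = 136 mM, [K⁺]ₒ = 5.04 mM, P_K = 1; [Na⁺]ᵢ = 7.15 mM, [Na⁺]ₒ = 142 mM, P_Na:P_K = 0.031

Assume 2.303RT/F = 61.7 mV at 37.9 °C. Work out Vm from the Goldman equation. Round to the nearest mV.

Vm = 61.7 · log₁₀[(Σ P·[cation]ₒ + Σ P·[anion]ᵢ) / (Σ P·[cation]ᵢ + Σ P·[anion]ₒ)]
Numerator = 1×5.04 + 0.031×142 = 9.442
Denominator = 1×136 + 0.031×7.15 = 136.2
Vm = 61.7 · log₁₀(0.069314) = 61.7 × (-1.1592) = -71.52 mV

-72 mV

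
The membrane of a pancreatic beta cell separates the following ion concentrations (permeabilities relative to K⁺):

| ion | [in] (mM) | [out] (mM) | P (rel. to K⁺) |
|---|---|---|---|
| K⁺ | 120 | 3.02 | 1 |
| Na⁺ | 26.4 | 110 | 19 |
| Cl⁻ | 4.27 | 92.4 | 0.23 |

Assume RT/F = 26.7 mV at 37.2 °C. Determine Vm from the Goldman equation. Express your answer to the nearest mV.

Vm = 26.7 · ln[(Σ P·[cation]ₒ + Σ P·[anion]ᵢ) / (Σ P·[cation]ᵢ + Σ P·[anion]ₒ)]
Numerator = 1×3.02 + 19×110 + 0.23×4.27 = 2094
Denominator = 1×120 + 19×26.4 + 0.23×92.4 = 642.9
Vm = 26.7 · ln(3.2574) = 26.7 × (1.1809) = 31.53 mV

32 mV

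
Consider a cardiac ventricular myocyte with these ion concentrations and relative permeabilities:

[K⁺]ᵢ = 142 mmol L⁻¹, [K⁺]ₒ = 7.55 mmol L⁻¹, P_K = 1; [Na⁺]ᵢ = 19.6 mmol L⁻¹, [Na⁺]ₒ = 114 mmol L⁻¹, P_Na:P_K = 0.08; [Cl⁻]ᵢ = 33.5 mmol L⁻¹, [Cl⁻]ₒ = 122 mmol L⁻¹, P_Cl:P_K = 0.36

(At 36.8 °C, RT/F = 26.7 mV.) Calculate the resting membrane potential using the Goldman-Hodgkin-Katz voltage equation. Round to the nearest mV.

Vm = 26.7 · ln[(Σ P·[cation]ₒ + Σ P·[anion]ᵢ) / (Σ P·[cation]ᵢ + Σ P·[anion]ₒ)]
Numerator = 1×7.55 + 0.08×114 + 0.36×33.5 = 28.73
Denominator = 1×142 + 0.08×19.6 + 0.36×122 = 187.5
Vm = 26.7 · ln(0.15324) = 26.7 × (-1.8758) = -50.08 mV

-50 mV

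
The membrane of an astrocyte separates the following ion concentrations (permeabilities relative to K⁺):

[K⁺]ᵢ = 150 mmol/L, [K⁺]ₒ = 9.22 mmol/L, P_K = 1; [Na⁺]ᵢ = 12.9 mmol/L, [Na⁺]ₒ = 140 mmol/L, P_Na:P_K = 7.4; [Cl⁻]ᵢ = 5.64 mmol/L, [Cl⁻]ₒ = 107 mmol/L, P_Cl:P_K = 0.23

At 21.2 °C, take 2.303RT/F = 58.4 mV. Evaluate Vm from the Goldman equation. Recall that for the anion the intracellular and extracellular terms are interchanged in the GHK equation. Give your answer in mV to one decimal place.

Vm = 58.4 · log₁₀[(Σ P·[cation]ₒ + Σ P·[anion]ᵢ) / (Σ P·[cation]ᵢ + Σ P·[anion]ₒ)]
Numerator = 1×9.22 + 7.4×140 + 0.23×5.64 = 1047
Denominator = 1×150 + 7.4×12.9 + 0.23×107 = 270.1
Vm = 58.4 · log₁₀(3.875) = 58.4 × (0.5883) = 34.35 mV

34.4 mV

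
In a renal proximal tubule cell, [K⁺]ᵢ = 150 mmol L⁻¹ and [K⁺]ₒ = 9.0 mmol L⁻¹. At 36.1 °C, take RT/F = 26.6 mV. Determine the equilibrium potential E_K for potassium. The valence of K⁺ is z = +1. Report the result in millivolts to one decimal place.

-74.8 mV

E = (26.6/z) · ln([K⁺]_out/[K⁺]_in) with z = +1.
= (26.6/1) · ln(9.0/150) = 26.60 · ln(0.06)
= 26.60 · (-2.8134) = -74.84 mV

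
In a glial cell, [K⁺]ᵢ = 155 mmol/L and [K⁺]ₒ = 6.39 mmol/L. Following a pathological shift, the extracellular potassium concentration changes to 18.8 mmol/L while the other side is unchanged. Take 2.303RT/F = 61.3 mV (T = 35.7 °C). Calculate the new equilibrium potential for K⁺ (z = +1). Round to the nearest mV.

After the shift: [K⁺]_out = 18.8, [K⁺]_in = 155 mmol/L.
E_new = (61.3/1)·log₁₀(18.8/155) = 61.30 · (-0.9162) = -56.16 mV

-56 mV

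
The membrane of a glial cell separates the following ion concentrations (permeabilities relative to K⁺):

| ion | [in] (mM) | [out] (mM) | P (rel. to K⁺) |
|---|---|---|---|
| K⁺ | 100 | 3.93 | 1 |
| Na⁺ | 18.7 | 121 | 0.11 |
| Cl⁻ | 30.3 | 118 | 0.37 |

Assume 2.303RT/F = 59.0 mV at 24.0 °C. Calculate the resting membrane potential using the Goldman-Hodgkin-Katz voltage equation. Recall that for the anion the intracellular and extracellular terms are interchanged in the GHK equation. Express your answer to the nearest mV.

Vm = 59.0 · log₁₀[(Σ P·[cation]ₒ + Σ P·[anion]ᵢ) / (Σ P·[cation]ᵢ + Σ P·[anion]ₒ)]
Numerator = 1×3.93 + 0.11×121 + 0.37×30.3 = 28.45
Denominator = 1×100 + 0.11×18.7 + 0.37×118 = 145.7
Vm = 59.0 · log₁₀(0.19525) = 59.0 × (-0.7094) = -41.86 mV

-42 mV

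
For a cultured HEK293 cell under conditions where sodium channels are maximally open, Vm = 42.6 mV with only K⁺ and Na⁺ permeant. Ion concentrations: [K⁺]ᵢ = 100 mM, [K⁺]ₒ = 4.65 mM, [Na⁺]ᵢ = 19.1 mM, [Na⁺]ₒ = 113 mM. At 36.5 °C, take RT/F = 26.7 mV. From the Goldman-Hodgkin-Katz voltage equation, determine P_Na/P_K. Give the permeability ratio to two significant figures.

Let α = P_Na/P_K. GHK: Vm = 26.7·ln[(Kₒ + α·Naₒ)/(Kᵢ + α·Naᵢ)].
e^(Vm/26.7) = e^(42.6/26.7) = 4.9308
So 4.9308·(Kᵢ + α·Naᵢ) = Kₒ + α·Naₒ → α = (4.9308·100.0 − 4.65) / (113.0 − 4.9308·19.1)
α = (493.1 − 4.65) / (113.0 − 94.18) = 488.4/18.82 = 25.95

26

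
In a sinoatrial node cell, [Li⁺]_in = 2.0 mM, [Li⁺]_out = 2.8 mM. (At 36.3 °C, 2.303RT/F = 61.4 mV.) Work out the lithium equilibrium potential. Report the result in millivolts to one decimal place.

9.0 mV

E = (61.4/z) · log₁₀([Li⁺]_out/[Li⁺]_in) with z = +1.
= (61.4/1) · log₁₀(2.8/2.0) = 61.40 · log₁₀(1.4)
= 61.40 · (0.1461) = 8.97 mV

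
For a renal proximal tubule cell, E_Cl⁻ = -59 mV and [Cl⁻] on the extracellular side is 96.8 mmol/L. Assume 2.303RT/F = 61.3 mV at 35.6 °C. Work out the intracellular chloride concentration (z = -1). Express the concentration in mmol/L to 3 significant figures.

10.6 mmol/L

Nernst: E = (61.3/-1) · log₁₀([out]/[in]), so log₁₀([out]/[in]) = -59.0 × -1 / 61.3 = 0.9625.
[out]/[in] = 10^(0.9625) = 9.172.
[in] = 96.8 / 9.172 = 10.55 mmol/L.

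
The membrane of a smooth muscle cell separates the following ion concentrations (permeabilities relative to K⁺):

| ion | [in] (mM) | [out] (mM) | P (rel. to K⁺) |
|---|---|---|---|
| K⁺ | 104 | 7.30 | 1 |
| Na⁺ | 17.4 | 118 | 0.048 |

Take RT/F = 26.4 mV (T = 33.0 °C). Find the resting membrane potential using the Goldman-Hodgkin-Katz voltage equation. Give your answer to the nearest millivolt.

Vm = 26.4 · ln[(Σ P·[cation]ₒ + Σ P·[anion]ᵢ) / (Σ P·[cation]ᵢ + Σ P·[anion]ₒ)]
Numerator = 1×7.30 + 0.048×118 = 12.96
Denominator = 1×104 + 0.048×17.4 = 104.8
Vm = 26.4 · ln(0.12366) = 26.4 × (-2.0902) = -55.18 mV

-55 mV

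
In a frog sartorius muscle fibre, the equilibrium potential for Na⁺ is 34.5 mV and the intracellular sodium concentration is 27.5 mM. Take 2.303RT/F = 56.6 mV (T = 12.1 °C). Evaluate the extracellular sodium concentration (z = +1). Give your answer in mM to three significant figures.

Nernst: E = (56.6/1) · log₁₀([out]/[in]), so log₁₀([out]/[in]) = 34.5 × 1 / 56.6 = 0.6095.
[out]/[in] = 10^(0.6095) = 4.069.
[out] = 4.069 × 27.5 = 111.9 mM.

112 mM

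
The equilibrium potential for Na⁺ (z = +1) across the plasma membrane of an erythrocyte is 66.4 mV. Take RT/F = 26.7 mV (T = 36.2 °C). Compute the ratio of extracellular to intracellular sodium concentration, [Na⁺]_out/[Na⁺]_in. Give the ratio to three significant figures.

12.0

ln([out]/[in]) = E·z/(26.7) = 66.4 × 1 / 26.7 = 2.4869
[out]/[in] = e^(2.4869) = 12.02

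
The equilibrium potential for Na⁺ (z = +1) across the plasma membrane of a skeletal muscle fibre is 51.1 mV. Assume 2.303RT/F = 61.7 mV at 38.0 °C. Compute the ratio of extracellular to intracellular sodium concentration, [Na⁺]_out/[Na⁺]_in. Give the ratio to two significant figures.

6.7

log₁₀([out]/[in]) = E·z/(61.7) = 51.1 × 1 / 61.7 = 0.8282
[out]/[in] = 10^(0.8282) = 6.733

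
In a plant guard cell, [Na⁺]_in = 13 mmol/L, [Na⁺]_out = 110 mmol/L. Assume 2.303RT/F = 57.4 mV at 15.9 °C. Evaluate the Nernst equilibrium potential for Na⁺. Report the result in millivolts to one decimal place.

53.2 mV

E = (57.4/z) · log₁₀([Na⁺]_out/[Na⁺]_in) with z = +1.
= (57.4/1) · log₁₀(110/13) = 57.40 · log₁₀(8.462)
= 57.40 · (0.9274) = 53.24 mV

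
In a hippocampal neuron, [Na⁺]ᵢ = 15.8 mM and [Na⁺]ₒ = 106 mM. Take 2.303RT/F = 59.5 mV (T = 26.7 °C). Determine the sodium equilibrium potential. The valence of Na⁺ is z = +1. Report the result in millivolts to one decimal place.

E = (59.5/z) · log₁₀([Na⁺]_out/[Na⁺]_in) with z = +1.
= (59.5/1) · log₁₀(106/15.8) = 59.50 · log₁₀(6.709)
= 59.50 · (0.8266) = 49.19 mV

49.2 mV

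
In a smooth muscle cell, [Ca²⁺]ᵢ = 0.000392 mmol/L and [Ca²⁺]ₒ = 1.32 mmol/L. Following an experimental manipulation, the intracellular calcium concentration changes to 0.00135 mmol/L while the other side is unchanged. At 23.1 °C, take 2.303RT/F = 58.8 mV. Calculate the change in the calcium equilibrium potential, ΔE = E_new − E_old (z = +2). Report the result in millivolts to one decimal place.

E_old = (58.8/2)·log₁₀(1.32/0.000392) = 103.70 mV
E_new = (58.8/2)·log₁₀(1.32/0.00135) = 87.91 mV
ΔE = 87.91 − (103.70) = -15.79 mV

-15.8 mV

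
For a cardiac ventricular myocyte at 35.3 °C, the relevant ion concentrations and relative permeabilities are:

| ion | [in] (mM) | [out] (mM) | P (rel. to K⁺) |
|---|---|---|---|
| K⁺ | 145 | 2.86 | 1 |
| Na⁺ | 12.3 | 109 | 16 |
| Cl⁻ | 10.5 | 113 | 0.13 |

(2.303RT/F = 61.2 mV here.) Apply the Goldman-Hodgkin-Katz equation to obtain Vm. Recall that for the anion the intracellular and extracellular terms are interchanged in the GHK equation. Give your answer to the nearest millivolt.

42 mV

Vm = 61.2 · log₁₀[(Σ P·[cation]ₒ + Σ P·[anion]ᵢ) / (Σ P·[cation]ᵢ + Σ P·[anion]ₒ)]
Numerator = 1×2.86 + 16×109 + 0.13×10.5 = 1748
Denominator = 1×145 + 16×12.3 + 0.13×113 = 356.5
Vm = 61.2 · log₁₀(4.904) = 61.2 × (0.6905) = 42.26 mV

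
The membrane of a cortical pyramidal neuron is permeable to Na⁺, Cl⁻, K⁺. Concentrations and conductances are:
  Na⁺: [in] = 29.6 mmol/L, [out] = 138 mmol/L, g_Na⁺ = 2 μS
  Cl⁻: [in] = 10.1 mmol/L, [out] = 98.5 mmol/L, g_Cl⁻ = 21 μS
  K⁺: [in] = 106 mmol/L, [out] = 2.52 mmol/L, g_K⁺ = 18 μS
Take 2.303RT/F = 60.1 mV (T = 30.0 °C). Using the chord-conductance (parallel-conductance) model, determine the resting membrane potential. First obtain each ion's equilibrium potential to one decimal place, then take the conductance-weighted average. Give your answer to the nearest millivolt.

E_Na⁺ = (60.1/1)·log₁₀(138/29.6) = 40.2 mV
E_Cl⁻ = (60.1/-1)·log₁₀(98.5/10.1) = -59.4 mV
E_K⁺ = (60.1/1)·log₁₀(2.52/106) = -97.6 mV
Vm = (Σ gᵢEᵢ)/(Σ gᵢ) = (2·40.2 + 21·-59.4 + 18·-97.6) / (2 + 21 + 18)
= -2923.80 / 41 = -71.31 mV

-71 mV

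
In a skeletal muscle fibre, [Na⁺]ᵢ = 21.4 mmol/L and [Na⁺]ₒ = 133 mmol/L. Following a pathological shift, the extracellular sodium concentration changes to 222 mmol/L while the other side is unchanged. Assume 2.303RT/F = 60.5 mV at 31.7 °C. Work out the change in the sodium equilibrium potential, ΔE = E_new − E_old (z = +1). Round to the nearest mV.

E_old = (60.5/1)·log₁₀(133/21.4) = 48.00 mV
E_new = (60.5/1)·log₁₀(222/21.4) = 61.46 mV
ΔE = 61.46 − (48.00) = 13.46 mV

13 mV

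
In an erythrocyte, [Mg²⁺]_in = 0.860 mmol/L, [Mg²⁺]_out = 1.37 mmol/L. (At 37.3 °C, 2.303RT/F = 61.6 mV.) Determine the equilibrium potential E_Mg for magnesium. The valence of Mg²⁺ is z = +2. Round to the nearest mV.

6 mV

E = (61.6/z) · log₁₀([Mg²⁺]_out/[Mg²⁺]_in) with z = +2.
= (61.6/2) · log₁₀(1.37/0.860) = 30.80 · log₁₀(1.593)
= 30.80 · (0.2022) = 6.23 mV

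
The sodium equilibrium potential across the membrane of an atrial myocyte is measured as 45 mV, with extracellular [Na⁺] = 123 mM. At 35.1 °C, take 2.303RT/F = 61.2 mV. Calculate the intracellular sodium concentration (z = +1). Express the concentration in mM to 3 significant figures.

Nernst: E = (61.2/1) · log₁₀([out]/[in]), so log₁₀([out]/[in]) = 45.0 × 1 / 61.2 = 0.7353.
[out]/[in] = 10^(0.7353) = 5.436.
[in] = 123 / 5.436 = 22.63 mM.

22.6 mM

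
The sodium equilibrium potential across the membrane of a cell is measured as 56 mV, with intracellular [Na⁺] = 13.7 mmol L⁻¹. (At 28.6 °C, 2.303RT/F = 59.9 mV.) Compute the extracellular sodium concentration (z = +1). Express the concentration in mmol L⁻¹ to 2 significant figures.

Nernst: E = (59.9/1) · log₁₀([out]/[in]), so log₁₀([out]/[in]) = 56.0 × 1 / 59.9 = 0.9349.
[out]/[in] = 10^(0.9349) = 8.608.
[out] = 8.608 × 13.7 = 117.9 mmol L⁻¹.

120 mmol L⁻¹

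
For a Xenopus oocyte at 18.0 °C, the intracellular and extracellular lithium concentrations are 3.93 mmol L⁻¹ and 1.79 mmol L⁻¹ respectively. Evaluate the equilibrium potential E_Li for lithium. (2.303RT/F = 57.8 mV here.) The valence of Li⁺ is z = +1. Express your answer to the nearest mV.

E = (57.8/z) · log₁₀([Li⁺]_out/[Li⁺]_in) with z = +1.
= (57.8/1) · log₁₀(1.79/3.93) = 57.80 · log₁₀(0.4555)
= 57.80 · (-0.3415) = -19.74 mV

-20 mV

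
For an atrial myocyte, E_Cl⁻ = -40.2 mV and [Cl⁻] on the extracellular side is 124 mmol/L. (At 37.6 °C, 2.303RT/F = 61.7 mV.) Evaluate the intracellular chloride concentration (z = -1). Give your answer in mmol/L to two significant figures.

Nernst: E = (61.7/-1) · log₁₀([out]/[in]), so log₁₀([out]/[in]) = -40.2 × -1 / 61.7 = 0.6515.
[out]/[in] = 10^(0.6515) = 4.483.
[in] = 124 / 4.483 = 27.66 mmol/L.

28 mmol/L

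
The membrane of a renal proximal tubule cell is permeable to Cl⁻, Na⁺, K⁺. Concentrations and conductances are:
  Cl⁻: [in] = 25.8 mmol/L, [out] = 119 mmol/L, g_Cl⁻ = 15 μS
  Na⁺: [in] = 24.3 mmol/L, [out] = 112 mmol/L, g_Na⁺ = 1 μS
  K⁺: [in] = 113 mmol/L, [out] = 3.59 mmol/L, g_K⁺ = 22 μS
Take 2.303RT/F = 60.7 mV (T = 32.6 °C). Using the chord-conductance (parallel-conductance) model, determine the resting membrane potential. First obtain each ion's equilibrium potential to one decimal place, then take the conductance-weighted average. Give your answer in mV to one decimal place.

E_Cl⁻ = (60.7/-1)·log₁₀(119/25.8) = -40.3 mV
E_Na⁺ = (60.7/1)·log₁₀(112/24.3) = 40.3 mV
E_K⁺ = (60.7/1)·log₁₀(3.59/113) = -90.9 mV
Vm = (Σ gᵢEᵢ)/(Σ gᵢ) = (15·-40.3 + 1·40.3 + 22·-90.9) / (15 + 1 + 22)
= -2564.00 / 38 = -67.47 mV

-67.5 mV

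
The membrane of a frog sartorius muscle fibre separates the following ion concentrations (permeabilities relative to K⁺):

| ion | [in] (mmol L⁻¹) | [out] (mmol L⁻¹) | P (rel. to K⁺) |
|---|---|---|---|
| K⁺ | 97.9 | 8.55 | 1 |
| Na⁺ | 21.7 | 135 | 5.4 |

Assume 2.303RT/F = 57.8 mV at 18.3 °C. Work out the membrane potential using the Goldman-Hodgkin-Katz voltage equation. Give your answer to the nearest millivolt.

Vm = 57.8 · log₁₀[(Σ P·[cation]ₒ + Σ P·[anion]ᵢ) / (Σ P·[cation]ᵢ + Σ P·[anion]ₒ)]
Numerator = 1×8.55 + 5.4×135 = 737.5
Denominator = 1×97.9 + 5.4×21.7 = 215.1
Vm = 57.8 · log₁₀(3.4292) = 57.8 × (0.5352) = 30.93 mV

31 mV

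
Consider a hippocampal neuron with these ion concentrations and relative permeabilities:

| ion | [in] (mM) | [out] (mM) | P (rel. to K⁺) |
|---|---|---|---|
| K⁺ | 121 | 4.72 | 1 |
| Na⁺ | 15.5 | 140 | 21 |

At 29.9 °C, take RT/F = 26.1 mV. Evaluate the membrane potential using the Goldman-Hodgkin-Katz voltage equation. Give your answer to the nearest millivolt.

49 mV

Vm = 26.1 · ln[(Σ P·[cation]ₒ + Σ P·[anion]ᵢ) / (Σ P·[cation]ᵢ + Σ P·[anion]ₒ)]
Numerator = 1×4.72 + 21×140 = 2945
Denominator = 1×121 + 21×15.5 = 446.5
Vm = 26.1 · ln(6.5951) = 26.1 × (1.8863) = 49.23 mV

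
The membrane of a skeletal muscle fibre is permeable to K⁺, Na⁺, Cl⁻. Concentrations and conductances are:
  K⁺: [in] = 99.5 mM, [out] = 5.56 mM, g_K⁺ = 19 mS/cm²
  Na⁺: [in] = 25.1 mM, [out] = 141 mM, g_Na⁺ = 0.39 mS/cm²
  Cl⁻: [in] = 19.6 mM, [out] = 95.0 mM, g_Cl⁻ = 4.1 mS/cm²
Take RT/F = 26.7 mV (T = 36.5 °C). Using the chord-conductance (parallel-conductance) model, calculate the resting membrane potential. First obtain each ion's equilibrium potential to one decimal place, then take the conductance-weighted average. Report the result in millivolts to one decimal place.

E_K⁺ = (26.7/1)·ln(5.56/99.5) = -77.0 mV
E_Na⁺ = (26.7/1)·ln(141/25.1) = 46.1 mV
E_Cl⁻ = (26.7/-1)·ln(95.0/19.6) = -42.1 mV
Vm = (Σ gᵢEᵢ)/(Σ gᵢ) = (19·-77.0 + 0.39·46.1 + 4.1·-42.1) / (19 + 0.39 + 4.1)
= -1617.63 / 23.49 = -68.86 mV

-68.9 mV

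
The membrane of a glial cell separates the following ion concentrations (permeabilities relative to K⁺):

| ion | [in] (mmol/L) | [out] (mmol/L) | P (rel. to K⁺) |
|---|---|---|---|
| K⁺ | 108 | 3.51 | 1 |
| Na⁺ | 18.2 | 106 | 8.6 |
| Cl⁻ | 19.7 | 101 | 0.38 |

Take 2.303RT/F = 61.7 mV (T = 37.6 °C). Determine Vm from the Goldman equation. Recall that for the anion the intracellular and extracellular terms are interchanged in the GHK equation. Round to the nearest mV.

30 mV

Vm = 61.7 · log₁₀[(Σ P·[cation]ₒ + Σ P·[anion]ᵢ) / (Σ P·[cation]ᵢ + Σ P·[anion]ₒ)]
Numerator = 1×3.51 + 8.6×106 + 0.38×19.7 = 922.6
Denominator = 1×108 + 8.6×18.2 + 0.38×101 = 302.9
Vm = 61.7 · log₁₀(3.0459) = 61.7 × (0.4837) = 29.85 mV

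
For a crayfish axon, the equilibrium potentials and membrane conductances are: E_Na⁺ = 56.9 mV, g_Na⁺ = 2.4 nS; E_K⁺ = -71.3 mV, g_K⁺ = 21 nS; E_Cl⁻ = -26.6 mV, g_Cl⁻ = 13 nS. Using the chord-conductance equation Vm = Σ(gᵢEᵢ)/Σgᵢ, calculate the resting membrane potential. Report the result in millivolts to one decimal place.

-46.9 mV

Σ gᵢEᵢ = 2.4·(56.9) + 21·(-71.3) + 13·(-26.6) = -1706.54
Σ gᵢ = 2.4 + 21 + 13 = 36.4
Vm = -1706.54 / 36.4 = -46.88 mV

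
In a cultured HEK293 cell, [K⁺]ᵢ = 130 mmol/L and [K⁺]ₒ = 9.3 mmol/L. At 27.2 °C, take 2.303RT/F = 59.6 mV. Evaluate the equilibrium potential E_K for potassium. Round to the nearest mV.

-68 mV

E = (59.6/z) · log₁₀([K⁺]_out/[K⁺]_in) with z = +1.
= (59.6/1) · log₁₀(9.3/130) = 59.60 · log₁₀(0.07154)
= 59.60 · (-1.1455) = -68.27 mV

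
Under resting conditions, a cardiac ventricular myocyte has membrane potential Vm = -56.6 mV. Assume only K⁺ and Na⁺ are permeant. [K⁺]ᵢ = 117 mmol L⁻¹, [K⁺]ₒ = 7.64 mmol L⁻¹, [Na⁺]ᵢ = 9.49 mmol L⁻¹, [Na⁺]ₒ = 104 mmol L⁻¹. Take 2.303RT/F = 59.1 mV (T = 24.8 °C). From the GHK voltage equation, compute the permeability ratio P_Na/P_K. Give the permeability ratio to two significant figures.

0.051

Let α = P_Na/P_K. GHK: Vm = 59.1·log₁₀[(Kₒ + α·Naₒ)/(Kᵢ + α·Naᵢ)].
10^(Vm/59.1) = 10^(-56.6/59.1) = 0.11023
So 0.11023·(Kᵢ + α·Naᵢ) = Kₒ + α·Naₒ → α = (0.11023·117.0 − 7.64) / (104.0 − 0.11023·9.49)
α = (12.9 − 7.64) / (104.0 − 1.046) = 5.257/103 = 0.05106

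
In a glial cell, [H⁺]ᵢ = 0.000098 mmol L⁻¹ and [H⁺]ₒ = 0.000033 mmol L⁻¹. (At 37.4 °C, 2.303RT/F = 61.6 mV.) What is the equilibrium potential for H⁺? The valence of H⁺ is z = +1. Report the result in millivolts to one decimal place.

E = (61.6/z) · log₁₀([H⁺]_out/[H⁺]_in) with z = +1.
= (61.6/1) · log₁₀(0.000033/0.000098) = 61.60 · log₁₀(0.3367)
= 61.60 · (-0.4727) = -29.12 mV

-29.1 mV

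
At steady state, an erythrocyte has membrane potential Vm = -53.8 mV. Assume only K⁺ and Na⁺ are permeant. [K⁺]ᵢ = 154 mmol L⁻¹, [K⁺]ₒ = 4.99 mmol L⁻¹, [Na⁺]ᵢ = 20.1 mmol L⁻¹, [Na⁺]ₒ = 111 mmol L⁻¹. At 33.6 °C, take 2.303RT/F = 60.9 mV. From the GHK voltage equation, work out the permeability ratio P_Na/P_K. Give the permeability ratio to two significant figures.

Let α = P_Na/P_K. GHK: Vm = 60.9·log₁₀[(Kₒ + α·Naₒ)/(Kᵢ + α·Naᵢ)].
10^(Vm/60.9) = 10^(-53.8/60.9) = 0.13079
So 0.13079·(Kᵢ + α·Naᵢ) = Kₒ + α·Naₒ → α = (0.13079·154.0 − 4.99) / (111.0 − 0.13079·20.1)
α = (20.14 − 4.99) / (111.0 − 2.629) = 15.15/108.4 = 0.1398

0.14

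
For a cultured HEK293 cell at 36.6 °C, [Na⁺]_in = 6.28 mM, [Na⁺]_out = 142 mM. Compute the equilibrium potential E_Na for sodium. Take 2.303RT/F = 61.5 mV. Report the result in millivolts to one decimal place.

83.3 mV

E = (61.5/z) · log₁₀([Na⁺]_out/[Na⁺]_in) with z = +1.
= (61.5/1) · log₁₀(142/6.28) = 61.50 · log₁₀(22.61)
= 61.50 · (1.3543) = 83.29 mV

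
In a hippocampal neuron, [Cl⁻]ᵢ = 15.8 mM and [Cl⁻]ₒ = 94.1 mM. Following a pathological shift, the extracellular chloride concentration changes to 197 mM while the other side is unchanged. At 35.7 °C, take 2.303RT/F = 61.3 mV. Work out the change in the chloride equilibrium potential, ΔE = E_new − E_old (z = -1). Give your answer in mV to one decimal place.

E_old = (61.3/-1)·log₁₀(94.1/15.8) = -47.50 mV
E_new = (61.3/-1)·log₁₀(197/15.8) = -67.17 mV
ΔE = -67.17 − (-47.50) = -19.67 mV

-19.7 mV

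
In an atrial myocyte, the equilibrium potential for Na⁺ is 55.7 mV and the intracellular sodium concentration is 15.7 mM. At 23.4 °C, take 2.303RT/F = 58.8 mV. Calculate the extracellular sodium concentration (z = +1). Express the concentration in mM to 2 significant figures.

Nernst: E = (58.8/1) · log₁₀([out]/[in]), so log₁₀([out]/[in]) = 55.7 × 1 / 58.8 = 0.9473.
[out]/[in] = 10^(0.9473) = 8.857.
[out] = 8.857 × 15.7 = 139.1 mM.

140 mM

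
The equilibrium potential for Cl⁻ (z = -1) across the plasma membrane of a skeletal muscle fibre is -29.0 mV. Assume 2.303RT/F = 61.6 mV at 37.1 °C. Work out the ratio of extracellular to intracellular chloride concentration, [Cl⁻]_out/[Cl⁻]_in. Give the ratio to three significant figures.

2.96

log₁₀([out]/[in]) = E·z/(61.6) = -29.0 × -1 / 61.6 = 0.4708
[out]/[in] = 10^(0.4708) = 2.957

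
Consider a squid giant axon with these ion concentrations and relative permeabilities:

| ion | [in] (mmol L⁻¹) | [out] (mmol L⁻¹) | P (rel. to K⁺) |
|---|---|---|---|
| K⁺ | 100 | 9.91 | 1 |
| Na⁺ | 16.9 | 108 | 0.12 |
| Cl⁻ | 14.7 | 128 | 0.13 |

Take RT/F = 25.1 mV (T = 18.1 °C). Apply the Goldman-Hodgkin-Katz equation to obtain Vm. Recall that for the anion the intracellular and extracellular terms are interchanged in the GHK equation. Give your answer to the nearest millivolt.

Vm = 25.1 · ln[(Σ P·[cation]ₒ + Σ P·[anion]ᵢ) / (Σ P·[cation]ᵢ + Σ P·[anion]ₒ)]
Numerator = 1×9.91 + 0.12×108 + 0.13×14.7 = 24.78
Denominator = 1×100 + 0.12×16.9 + 0.13×128 = 118.7
Vm = 25.1 · ln(0.20883) = 25.1 × (-1.5663) = -39.31 mV

-39 mV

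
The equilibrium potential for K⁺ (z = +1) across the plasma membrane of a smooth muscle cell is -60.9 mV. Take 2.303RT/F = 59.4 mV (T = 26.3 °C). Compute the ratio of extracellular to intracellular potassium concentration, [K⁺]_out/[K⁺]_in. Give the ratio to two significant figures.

0.094

log₁₀([out]/[in]) = E·z/(59.4) = -60.9 × 1 / 59.4 = -1.0253
[out]/[in] = 10^(-1.0253) = 0.09435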